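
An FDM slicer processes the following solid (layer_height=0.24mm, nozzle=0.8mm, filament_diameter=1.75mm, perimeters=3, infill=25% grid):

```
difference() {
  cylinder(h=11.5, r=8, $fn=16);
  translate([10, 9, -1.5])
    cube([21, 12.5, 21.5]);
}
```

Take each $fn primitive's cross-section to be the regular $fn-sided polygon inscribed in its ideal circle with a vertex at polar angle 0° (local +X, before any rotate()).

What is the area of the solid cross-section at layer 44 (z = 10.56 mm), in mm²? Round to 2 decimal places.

195.93 mm²

At z = 10.56 mm: the r=8 cylinder contributes a regular 16-gon of circumradius 8 (area = (16/2)·8.000²·sin(360°/16) = 195.93 mm²); the 21×12.5 cube at (10, 9) contributes its full rectangle (area 262.50 mm²); Taking the first minus the rest: starting from the r=8 cylinder (195.93 mm²), the 21×12.5 cube at (10, 9) misses the remaining region (no effect) — area = 195.93 mm². Overall, the cross-section is a single solid region. Net area = 195.93 mm².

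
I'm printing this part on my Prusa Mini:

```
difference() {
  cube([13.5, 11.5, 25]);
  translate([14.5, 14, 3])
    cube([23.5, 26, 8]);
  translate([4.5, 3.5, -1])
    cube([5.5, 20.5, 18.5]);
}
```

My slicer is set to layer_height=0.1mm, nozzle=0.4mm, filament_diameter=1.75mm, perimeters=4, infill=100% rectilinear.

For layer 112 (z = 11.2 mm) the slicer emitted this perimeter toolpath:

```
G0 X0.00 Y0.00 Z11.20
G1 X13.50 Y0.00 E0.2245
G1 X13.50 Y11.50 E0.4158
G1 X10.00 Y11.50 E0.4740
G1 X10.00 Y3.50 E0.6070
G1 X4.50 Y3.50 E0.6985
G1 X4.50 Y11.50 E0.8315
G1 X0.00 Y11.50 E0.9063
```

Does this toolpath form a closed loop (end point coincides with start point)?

no

Start point (G0): (0.00, 0.00). End point (last G1): the path does not return to the start — open.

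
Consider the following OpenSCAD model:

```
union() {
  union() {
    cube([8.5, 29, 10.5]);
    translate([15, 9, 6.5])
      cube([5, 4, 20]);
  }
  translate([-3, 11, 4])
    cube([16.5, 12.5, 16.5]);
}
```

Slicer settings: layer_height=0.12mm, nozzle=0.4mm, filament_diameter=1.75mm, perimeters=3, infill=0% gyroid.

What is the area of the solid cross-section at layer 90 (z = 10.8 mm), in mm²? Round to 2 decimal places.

At z = 10.8 mm: the cube is not intersected at this z (z outside [0, 10.5]); the cube at (15, 9) is present — its section is the full 5×4 rectangle (area 20.00 mm²); Merging all regions: only the 5×4 cube at (15, 9) is present, so the union is just that shape — area = 20.00 mm²; the cube at (-3, 11) is present — its section is the full 16.5×12.5 rectangle (area 206.25 mm²); Combining (union): the 2 present regions are separate (no shared area or edge), so areas and boundary lengths simply add and each stays a separate island — area = 226.25 mm². Overall, the cross-section has 2 separate islands. Net area = 226.25 mm².

226.25 mm²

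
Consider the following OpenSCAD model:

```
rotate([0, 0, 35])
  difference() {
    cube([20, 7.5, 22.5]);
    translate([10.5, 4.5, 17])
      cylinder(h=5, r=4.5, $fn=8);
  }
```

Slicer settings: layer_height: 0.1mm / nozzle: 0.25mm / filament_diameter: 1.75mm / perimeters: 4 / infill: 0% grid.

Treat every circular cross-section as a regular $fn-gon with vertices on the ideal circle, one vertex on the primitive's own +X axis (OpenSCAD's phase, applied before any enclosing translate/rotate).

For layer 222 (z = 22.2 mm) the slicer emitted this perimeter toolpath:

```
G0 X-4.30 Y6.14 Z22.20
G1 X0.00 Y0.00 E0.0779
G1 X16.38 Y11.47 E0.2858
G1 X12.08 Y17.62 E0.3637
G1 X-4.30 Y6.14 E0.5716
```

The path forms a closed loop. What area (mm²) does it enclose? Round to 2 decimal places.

150.00 mm²

Apply the shoelace formula to the sequence of (X, Y) vertices; enclosed area = 150.00 mm².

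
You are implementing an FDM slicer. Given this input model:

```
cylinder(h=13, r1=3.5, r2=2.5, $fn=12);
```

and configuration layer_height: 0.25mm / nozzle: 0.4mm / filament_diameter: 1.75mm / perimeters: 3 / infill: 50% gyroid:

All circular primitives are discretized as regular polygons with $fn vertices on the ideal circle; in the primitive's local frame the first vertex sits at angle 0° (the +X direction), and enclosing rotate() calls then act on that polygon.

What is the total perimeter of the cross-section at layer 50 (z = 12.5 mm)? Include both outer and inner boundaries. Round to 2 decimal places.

At z = 12.5 mm: the cone (r1=3.5→r2=2.5) has section circumradius 2.538 here — a regular 12-gon (perimeter = 2·12·2.538·sin(180°/12) = 15.77 mm). Overall, the cross-section is a single solid region. Total boundary length (outer) = 15.77 mm.

15.77 mm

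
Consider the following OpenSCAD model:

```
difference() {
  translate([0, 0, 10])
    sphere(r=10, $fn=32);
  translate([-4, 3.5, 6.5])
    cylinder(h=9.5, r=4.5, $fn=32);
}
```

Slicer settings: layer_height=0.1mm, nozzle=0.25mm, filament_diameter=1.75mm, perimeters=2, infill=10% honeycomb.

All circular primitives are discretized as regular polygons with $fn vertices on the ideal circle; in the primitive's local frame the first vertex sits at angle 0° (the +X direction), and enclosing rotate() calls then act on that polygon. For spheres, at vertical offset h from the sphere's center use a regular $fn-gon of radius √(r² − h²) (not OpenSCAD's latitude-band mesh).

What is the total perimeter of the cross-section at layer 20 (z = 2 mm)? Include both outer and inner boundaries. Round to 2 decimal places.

At z = 2 mm: the r=10 sphere contributes a regular 32-gon of circumradius √(10²−8²) = 6.000 (perimeter = 2·32·6.000·sin(180°/32) = 37.64 mm); the cylinder at (-4, 3.5) does not reach this height (z outside [6.5, 16]); Taking the first minus the rest: none of the subtracted shapes is present at this height, so the r=10 sphere is unchanged — boundary = 37.64 mm. Overall, the cross-section is a single solid region. Total boundary length (outer) = 37.64 mm.

37.64 mm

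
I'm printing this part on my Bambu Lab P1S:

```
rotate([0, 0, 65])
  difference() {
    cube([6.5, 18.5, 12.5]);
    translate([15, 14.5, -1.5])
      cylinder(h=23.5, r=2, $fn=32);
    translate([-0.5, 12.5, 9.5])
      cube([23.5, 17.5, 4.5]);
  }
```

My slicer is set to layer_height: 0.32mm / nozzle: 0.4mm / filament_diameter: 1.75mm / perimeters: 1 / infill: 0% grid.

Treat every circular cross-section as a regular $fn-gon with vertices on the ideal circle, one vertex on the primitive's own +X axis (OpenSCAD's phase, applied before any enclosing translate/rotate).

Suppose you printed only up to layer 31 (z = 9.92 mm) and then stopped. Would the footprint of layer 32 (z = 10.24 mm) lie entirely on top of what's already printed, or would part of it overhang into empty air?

entirely on top

Compare the two slices. At z = 9.92: the cube is present — its section is the full 6.5×18.5 rectangle (area 120.25 mm²); the r=2 cylinder at (15, 14.5) contributes a regular 32-gon of circumradius 2 (area = (32/2)·2.000²·sin(360°/32) = 12.49 mm²); the cube at (-0.5, 12.5) (footprint 23.5×17.5) is included at this height (area 411.25 mm²); Taking the first minus the rest: starting from the 6.5×18.5 cube (120.25 mm²), the r=2 cylinder at (15, 14.5) misses the remaining region (no effect); the 23.5×17.5 cube at (-0.5, 12.5) partially overlaps it — only the 39.00 mm² overlap (of its 411.25 mm²) is removed, clipping the outline — area = 81.25 mm²; (rotated 65° about Z; rotation is an isometry so areas/perimeters/island counts are preserved). At z = 10.24: the cube (footprint 6.5×18.5) is included at this height (area 120.25 mm²); the r=2 cylinder at (15, 14.5) contributes a regular 32-gon of circumradius 2 (area = (32/2)·2.000²·sin(360°/32) = 12.49 mm²); the cube at (-0.5, 12.5) (footprint 23.5×17.5) is included at this height (area 411.25 mm²); After the difference (first − rest): starting from the 6.5×18.5 cube (120.25 mm²), the r=2 cylinder at (15, 14.5) misses the remaining region (no effect); the 23.5×17.5 cube at (-0.5, 12.5) partially overlaps it — only the 39.00 mm² overlap (of its 411.25 mm²) is removed, clipping the outline — area = 81.25 mm²; (whole slice rotated 65° about Z — lengths, areas and connectivity unchanged). Checking containment: the cross-section at z = 10.24 is a subset of the cross-section at z = 9.92.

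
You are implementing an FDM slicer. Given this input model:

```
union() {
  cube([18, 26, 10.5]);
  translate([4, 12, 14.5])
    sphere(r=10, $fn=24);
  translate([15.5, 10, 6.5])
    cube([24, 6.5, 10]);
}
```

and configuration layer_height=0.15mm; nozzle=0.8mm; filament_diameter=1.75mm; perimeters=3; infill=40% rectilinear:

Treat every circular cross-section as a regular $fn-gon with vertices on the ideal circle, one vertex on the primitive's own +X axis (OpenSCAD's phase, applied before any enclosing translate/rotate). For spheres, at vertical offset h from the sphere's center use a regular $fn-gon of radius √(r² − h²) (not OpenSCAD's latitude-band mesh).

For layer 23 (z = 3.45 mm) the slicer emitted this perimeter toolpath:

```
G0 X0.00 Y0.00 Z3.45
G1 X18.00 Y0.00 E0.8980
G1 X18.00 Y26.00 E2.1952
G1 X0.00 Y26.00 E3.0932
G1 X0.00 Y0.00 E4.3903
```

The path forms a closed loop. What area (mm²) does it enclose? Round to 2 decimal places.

Apply the shoelace formula to the sequence of (X, Y) vertices; enclosed area = 468.00 mm².

468.00 mm²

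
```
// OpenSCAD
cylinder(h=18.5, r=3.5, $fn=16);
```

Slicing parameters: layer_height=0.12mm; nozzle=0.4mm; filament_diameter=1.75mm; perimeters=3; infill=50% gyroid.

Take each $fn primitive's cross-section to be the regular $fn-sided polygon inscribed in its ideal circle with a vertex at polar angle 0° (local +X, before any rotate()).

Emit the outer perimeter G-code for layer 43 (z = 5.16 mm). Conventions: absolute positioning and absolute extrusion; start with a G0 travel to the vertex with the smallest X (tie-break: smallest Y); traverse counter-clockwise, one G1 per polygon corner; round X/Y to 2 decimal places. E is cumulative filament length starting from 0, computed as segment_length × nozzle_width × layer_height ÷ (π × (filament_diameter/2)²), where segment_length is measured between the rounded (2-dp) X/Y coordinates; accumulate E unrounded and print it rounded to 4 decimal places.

At z = 5.16 mm: the r=3.5 cylinder contributes a regular 16-gon of circumradius 3.5. The outline is a single polygon with 16 vertices. Extrusion per mm of travel: 0.4 × 0.12 / (π × 0.875²) = 0.019956. Accumulating E over each segment gives final E = 0.4356.

G0 X-3.50 Y0.00 Z5.16
G1 X-3.23 Y-1.34 E0.0273
G1 X-2.47 Y-2.47 E0.0545
G1 X-1.34 Y-3.23 E0.0816
G1 X0.00 Y-3.50 E0.1089
G1 X1.34 Y-3.23 E0.1362
G1 X2.47 Y-2.47 E0.1634
G1 X3.23 Y-1.34 E0.1905
G1 X3.50 Y0.00 E0.2178
G1 X3.23 Y1.34 E0.2451
G1 X2.47 Y2.47 E0.2723
G1 X1.34 Y3.23 E0.2995
G1 X0.00 Y3.50 E0.3267
G1 X-1.34 Y3.23 E0.3540
G1 X-2.47 Y2.47 E0.3812
G1 X-3.23 Y1.34 E0.4084
G1 X-3.50 Y0.00 E0.4356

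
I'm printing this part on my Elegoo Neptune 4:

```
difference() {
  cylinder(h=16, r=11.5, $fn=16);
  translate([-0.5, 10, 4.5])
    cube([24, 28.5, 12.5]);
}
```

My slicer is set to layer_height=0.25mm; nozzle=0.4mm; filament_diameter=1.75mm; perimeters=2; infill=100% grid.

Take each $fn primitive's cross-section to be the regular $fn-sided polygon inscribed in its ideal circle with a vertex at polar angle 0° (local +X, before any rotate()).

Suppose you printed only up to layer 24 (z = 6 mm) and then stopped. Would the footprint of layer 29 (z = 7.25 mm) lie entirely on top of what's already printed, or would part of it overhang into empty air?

entirely on top

Compare the two slices. At z = 6: the r=11.5 cylinder gives a regular 16-gon of circumradius 11.5 (constant along its height) (area = (16/2)·11.500²·sin(360°/16) = 404.88 mm²); the 24×28.5 cube at (-0.5, 10) contributes its full rectangle (area 684.00 mm²); After the difference (first − rest): starting from the r=11.5 cylinder (404.88 mm²), the 24×28.5 cube at (-0.5, 10) partially overlaps it — only the 5.69 mm² overlap (of its 684.00 mm²) is removed, clipping the outline — area = 399.19 mm². At z = 7.25: the cylinder: section is a regular 16-gon, circumradius r=11.5 (area = (16/2)·11.500²·sin(360°/16) = 404.88 mm²); the cube at (-0.5, 10) is present — its section is the full 24×28.5 rectangle (area 684.00 mm²); After the difference (first − rest): starting from the r=11.5 cylinder (404.88 mm²), the 24×28.5 cube at (-0.5, 10) partially overlaps it — only the 5.69 mm² overlap (of its 684.00 mm²) is removed, clipping the outline — area = 399.19 mm². Checking containment: the cross-section at z = 7.25 is a subset of the cross-section at z = 6.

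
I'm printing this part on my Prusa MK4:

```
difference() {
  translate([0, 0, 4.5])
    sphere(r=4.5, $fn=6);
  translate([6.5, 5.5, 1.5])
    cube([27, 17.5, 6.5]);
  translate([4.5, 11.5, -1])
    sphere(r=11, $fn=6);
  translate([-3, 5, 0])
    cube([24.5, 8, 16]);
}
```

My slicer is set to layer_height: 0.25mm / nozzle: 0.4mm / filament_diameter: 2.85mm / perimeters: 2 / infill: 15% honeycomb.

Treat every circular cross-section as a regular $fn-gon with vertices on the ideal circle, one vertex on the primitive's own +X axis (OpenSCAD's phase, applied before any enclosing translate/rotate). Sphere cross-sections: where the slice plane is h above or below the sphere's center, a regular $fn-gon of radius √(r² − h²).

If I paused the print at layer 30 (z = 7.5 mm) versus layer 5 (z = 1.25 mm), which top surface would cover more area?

Layer 30 (z = 7.5): the r=4.5 sphere slices to a regular 6-gon of circumradius 3.354 (√(r²−h²) with h=3 from center) (area = (6/2)·3.354²·sin(360°/6) = 29.23 mm²); the cube at (6.5, 5.5) (footprint 27×17.5) is included at this height (area 472.50 mm²); the r=11 sphere at (4.5, 11.5) slices to a regular 6-gon of circumradius 6.982 (√(r²−h²) with h=8.5 from center) (area = (6/2)·6.982²·sin(360°/6) = 126.66 mm²); the cube at (-3, 5) is present — its section is the full 24.5×8 rectangle (area 196.00 mm²); Subtracting the remaining from the first: starting from the r=4.5 sphere (29.23 mm²), the 27×17.5 cube at (6.5, 5.5) misses the remaining region (no effect); the r=11 sphere at (4.5, 11.5) misses the remaining region (no effect); the 24.5×8 cube at (-3, 5) misses the remaining region (no effect) — area = 29.23 mm². So its area = 29.23 mm². Layer 5 (z = 1.25): the r=4.5 sphere contributes a regular 6-gon of circumradius √(4.5²−3.25²) = 3.112 (area = (6/2)·3.112²·sin(360°/6) = 25.17 mm²); the cube at (6.5, 5.5) is not intersected at this z (z outside [1.5, 8]); the r=11 sphere at (4.5, 11.5) slices to a regular 6-gon of circumradius 10.767 (√(r²−h²) with h=2.25 from center) (area = (6/2)·10.767²·sin(360°/6) = 301.21 mm²); the 24.5×8 cube at (-3, 5) contributes its full rectangle (area 196.00 mm²); Taking the first minus the rest: starting from the r=4.5 sphere (25.17 mm²), the r=11 sphere at (4.5, 11.5) partially overlaps it — only the 1.43 mm² overlap (of its 301.21 mm²) is removed, clipping the outline; the 24.5×8 cube at (-3, 5) misses the remaining region (no effect) — area = 23.74 mm². So its area = 23.74 mm². Layer 30 is larger (29.23 vs 23.74 mm²).

layer 30 (z = 7.5 mm)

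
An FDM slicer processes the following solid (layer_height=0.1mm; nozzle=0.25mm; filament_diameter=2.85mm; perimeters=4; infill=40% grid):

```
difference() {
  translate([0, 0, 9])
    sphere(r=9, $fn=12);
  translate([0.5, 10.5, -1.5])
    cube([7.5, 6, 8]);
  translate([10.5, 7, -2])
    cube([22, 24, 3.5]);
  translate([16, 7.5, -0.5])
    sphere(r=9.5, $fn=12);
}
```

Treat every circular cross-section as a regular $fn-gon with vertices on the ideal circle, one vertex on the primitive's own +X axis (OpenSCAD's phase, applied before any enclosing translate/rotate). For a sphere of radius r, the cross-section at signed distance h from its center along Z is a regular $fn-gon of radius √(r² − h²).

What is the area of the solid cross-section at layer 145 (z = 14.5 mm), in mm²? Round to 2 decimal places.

At z = 14.5 mm: the sphere: section is a regular 12-gon, circumradius = √(r²−h²) = √(9²−5.5²) = 7.124 (area = (12/2)·7.124²·sin(360°/12) = 152.25 mm²); the cube at (0.5, 10.5) is absent (z outside [-1.5, 6.5]); the cube at (10.5, 7) is absent (z outside [-2, 1.5]); the sphere at (16, 7.5) does not reach this height (|z−center|=15.000 > r=9.5); Taking the first minus the rest: none of the subtracted shapes is present at this height, so the r=9 sphere is unchanged — area = 152.25 mm². Overall, the cross-section is a single solid region. Net area = 152.25 mm².

152.25 mm²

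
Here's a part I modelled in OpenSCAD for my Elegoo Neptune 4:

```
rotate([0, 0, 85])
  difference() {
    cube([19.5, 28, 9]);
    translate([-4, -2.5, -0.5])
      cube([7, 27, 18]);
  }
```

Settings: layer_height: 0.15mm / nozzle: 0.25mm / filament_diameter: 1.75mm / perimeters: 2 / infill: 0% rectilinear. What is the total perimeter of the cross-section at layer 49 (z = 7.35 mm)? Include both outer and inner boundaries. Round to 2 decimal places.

At z = 7.35 mm: the 19.5×28 cube contributes its full rectangle (perimeter 95.00 mm); the cube at (-4, -2.5) is present — its section is the full 7×27 rectangle (perimeter 68.00 mm); After the difference (first − rest): starting from the 19.5×28 cube, the 7×27 cube at (-4, -2.5) partially overlaps it — only the 73.50 mm² overlap (of its 189.00 mm²) is removed, clipping the outline — boundary = 95.00 mm; (rotated 85° about Z; rotation is an isometry so areas/perimeters/island counts are preserved). Overall, the cross-section is a single solid region. Total boundary length (outer) = 95.00 mm.

95.00 mm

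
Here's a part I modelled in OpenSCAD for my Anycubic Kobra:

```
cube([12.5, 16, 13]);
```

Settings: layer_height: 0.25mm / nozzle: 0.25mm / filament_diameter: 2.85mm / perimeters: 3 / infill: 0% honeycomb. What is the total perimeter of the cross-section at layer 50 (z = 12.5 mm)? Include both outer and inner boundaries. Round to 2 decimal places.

At z = 12.5 mm: the cube (footprint 12.5×16) is included at this height (perimeter 57.00 mm). Overall, the cross-section is a single solid region. Total boundary length (outer) = 57.00 mm.

57.00 mm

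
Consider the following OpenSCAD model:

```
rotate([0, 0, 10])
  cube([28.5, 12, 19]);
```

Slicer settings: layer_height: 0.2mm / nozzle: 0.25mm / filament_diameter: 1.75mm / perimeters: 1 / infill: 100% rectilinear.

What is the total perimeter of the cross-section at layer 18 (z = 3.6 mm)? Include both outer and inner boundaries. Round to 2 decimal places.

At z = 3.6 mm: the 28.5×12 cube contributes its full rectangle (perimeter 81.00 mm); (rotated 10° about Z; rotation is an isometry so areas/perimeters/island counts are preserved). Overall, the cross-section is a single solid region. Total boundary length (outer) = 81.00 mm.

81.00 mm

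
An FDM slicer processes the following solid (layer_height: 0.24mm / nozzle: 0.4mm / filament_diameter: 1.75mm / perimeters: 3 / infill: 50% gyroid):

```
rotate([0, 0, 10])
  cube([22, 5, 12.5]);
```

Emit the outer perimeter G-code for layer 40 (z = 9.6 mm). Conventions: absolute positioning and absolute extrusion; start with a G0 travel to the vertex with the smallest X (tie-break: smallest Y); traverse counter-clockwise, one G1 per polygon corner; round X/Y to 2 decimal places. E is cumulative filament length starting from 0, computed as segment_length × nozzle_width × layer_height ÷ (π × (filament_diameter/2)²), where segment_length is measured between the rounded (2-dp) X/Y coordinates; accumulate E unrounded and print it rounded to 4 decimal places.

At z = 9.6 mm: the cube is present — its section is the full 22×5 rectangle; (whole slice rotated 10° about Z — lengths, areas and connectivity unchanged). The outline is a single polygon with 4 vertices. Extrusion per mm of travel: 0.4 × 0.24 / (π × 0.875²) = 0.039912. Accumulating E over each segment gives final E = 2.1553.

G0 X-0.87 Y4.92 Z9.60
G1 X0.00 Y0.00 E0.1994
G1 X21.67 Y3.82 E1.0776
G1 X20.80 Y8.74 E1.2771
G1 X-0.87 Y4.92 E2.1553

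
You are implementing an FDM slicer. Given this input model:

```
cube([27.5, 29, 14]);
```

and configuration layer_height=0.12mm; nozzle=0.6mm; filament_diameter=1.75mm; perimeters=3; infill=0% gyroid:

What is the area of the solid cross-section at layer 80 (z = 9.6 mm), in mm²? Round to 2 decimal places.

At z = 9.6 mm: the 27.5×29 cube contributes its full rectangle (area 797.50 mm²). Overall, the cross-section is a single solid region. Net area = 797.50 mm².

797.50 mm²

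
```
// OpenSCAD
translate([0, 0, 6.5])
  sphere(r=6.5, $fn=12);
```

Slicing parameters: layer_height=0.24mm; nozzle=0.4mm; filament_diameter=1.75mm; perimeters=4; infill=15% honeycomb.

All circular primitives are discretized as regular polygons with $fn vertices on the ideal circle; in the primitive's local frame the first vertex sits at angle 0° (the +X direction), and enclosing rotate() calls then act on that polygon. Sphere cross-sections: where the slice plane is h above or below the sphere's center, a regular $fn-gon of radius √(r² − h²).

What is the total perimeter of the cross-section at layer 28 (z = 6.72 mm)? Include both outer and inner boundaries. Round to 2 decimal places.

40.35 mm

At z = 6.72 mm: the r=6.5 sphere contributes a regular 12-gon of circumradius √(6.5²−0.22²) = 6.496 (perimeter = 2·12·6.496·sin(180°/12) = 40.35 mm). Overall, the cross-section is a single solid region. Total boundary length (outer) = 40.35 mm.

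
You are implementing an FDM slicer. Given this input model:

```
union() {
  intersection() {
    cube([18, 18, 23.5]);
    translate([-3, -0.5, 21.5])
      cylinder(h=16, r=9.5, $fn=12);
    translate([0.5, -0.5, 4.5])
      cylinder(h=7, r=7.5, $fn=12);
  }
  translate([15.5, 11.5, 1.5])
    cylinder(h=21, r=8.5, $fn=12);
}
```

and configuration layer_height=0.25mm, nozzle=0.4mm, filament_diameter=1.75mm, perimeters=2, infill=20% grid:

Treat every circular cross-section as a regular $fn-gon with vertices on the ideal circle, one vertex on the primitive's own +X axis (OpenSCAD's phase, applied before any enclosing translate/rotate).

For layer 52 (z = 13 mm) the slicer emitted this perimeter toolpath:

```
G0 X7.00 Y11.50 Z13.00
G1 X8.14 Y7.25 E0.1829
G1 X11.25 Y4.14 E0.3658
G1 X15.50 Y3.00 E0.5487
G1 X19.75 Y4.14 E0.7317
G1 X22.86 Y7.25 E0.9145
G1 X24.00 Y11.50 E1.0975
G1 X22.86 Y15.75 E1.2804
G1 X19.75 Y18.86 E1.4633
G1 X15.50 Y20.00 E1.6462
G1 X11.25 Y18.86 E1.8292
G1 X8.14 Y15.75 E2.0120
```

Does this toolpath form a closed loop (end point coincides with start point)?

Start point (G0): (7.00, 11.50). End point (last G1): the path does not return to the start — open.

no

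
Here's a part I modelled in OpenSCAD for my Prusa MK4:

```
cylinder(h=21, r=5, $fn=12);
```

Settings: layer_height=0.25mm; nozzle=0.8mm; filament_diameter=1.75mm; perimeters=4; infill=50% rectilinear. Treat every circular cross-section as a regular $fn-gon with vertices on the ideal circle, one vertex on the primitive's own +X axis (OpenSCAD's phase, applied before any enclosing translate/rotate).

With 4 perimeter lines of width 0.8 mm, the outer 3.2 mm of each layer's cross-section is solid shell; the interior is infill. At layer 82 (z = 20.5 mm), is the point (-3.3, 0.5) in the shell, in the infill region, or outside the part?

At z = 20.5 mm: the r=5 cylinder gives a regular 12-gon of circumradius 5 (constant along its height). Overall, the cross-section is a single solid region. The nearest boundary edge runs (-4.33, 2.50)→(-5.00, 0.00); distance from the point to it = 1.51 mm. The point is inside the cross-section, 1.51 mm from the nearest boundary — within the 3.2 mm shell band (4 × 0.8).

shell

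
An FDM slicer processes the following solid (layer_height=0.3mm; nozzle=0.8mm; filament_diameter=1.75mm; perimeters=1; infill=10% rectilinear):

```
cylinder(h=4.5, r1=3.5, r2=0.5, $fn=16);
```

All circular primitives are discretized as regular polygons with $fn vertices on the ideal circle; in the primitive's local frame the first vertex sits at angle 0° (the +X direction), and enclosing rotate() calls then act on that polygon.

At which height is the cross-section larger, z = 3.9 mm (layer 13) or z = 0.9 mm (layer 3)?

Layer 13 (z = 3.9): the cone (r1=3.5→r2=0.5) has section circumradius 0.900 here — a regular 16-gon (area = (16/2)·0.900²·sin(360°/16) = 2.48 mm²). So its area = 2.48 mm². Layer 3 (z = 0.9): the cone: at t=0.200 of its height the radius interpolates to r₁+(r₂−r₁)t = 2.900, giving a regular 16-gon of that circumradius (area = (16/2)·2.900²·sin(360°/16) = 25.75 mm²). So its area = 25.75 mm². Layer 3 is larger (25.75 vs 2.48 mm²).

layer 3 (z = 0.9 mm)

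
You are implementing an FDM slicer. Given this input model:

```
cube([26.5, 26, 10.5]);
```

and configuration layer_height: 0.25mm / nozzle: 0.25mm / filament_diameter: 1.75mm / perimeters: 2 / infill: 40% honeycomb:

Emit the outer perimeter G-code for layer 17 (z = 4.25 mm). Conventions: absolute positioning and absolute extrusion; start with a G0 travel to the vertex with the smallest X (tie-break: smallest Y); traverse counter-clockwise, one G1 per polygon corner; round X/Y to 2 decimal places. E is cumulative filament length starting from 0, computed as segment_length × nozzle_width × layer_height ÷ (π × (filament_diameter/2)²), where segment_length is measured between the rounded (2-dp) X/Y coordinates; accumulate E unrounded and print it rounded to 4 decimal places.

G0 X0.00 Y0.00 Z4.25
G1 X26.50 Y0.00 E0.6886
G1 X26.50 Y26.00 E1.3642
G1 X0.00 Y26.00 E2.0528
G1 X0.00 Y0.00 E2.7284

At z = 4.25 mm: the 26.5×26 cube contributes its full rectangle. The outline is a single polygon with 4 vertices. Extrusion per mm of travel: 0.25 × 0.25 / (π × 0.875²) = 0.025984. Accumulating E over each segment gives final E = 2.7284.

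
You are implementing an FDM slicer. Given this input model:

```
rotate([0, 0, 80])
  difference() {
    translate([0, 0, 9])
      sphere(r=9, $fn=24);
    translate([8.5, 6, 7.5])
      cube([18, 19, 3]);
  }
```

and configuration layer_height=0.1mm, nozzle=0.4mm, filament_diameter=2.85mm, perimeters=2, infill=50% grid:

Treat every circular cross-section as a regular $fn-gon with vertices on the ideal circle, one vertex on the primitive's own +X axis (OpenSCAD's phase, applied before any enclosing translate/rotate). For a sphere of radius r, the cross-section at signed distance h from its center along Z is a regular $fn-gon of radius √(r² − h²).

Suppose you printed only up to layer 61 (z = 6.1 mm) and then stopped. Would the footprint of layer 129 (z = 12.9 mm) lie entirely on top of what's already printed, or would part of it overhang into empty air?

Compare the two slices. At z = 6.1: the sphere: section is a regular 24-gon, circumradius = √(r²−h²) = √(9²−2.9²) = 8.520 (area = (24/2)·8.520²·sin(360°/24) = 225.45 mm²); the cube at (8.5, 6) is not intersected at this z (z outside [7.5, 10.5]); After the difference (first − rest): none of the subtracted shapes is present at this height, so the r=9 sphere is unchanged — area = 225.45 mm²; (whole slice rotated 80° about Z — lengths, areas and connectivity unchanged). At z = 12.9: the r=9 sphere contributes a regular 24-gon of circumradius √(9²−3.9²) = 8.111 (area = (24/2)·8.111²·sin(360°/24) = 204.33 mm²); the cube at (8.5, 6) is absent (z outside [7.5, 10.5]); Taking the first minus the rest: none of the subtracted shapes is present at this height, so the r=9 sphere is unchanged — area = 204.33 mm²; (rotated 80° about Z; rotation is an isometry so areas/perimeters/island counts are preserved). Checking containment: the cross-section at z = 12.9 is a subset of the cross-section at z = 6.1.

entirely on top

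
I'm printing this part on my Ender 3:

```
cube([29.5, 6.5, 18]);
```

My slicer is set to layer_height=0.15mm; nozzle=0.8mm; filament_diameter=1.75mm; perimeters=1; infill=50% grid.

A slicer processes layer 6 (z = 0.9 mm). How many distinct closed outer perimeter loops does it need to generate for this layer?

1

At z = 0.9 mm: the cube (footprint 29.5×6.5) is included at this height. The result has 1 disconnected region.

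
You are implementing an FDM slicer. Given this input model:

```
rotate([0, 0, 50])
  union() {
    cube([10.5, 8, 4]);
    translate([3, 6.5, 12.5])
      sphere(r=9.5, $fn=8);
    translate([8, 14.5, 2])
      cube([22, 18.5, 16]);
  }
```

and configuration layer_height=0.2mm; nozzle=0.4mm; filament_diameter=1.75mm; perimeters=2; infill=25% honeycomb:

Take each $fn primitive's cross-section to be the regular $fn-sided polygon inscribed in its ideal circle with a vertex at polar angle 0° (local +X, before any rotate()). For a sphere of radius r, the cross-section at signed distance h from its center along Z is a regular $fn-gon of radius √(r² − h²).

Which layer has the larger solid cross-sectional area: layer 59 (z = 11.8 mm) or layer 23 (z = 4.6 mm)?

Layer 59 (z = 11.8): the cube is not intersected at this z (z outside [0, 4]); the r=9.5 sphere at (3, 6.5) contributes a regular 8-gon of circumradius √(9.5²−0.7²) = 9.474 (area = (8/2)·9.474²·sin(360°/8) = 253.88 mm²); the cube at (8, 14.5) is present — its section is the full 22×18.5 rectangle (area 407.00 mm²); Taking the union: the 2 present regions are separate (no shared area or edge), so areas and boundary lengths simply add and each stays a separate island — area = 660.88 mm²; (whole slice rotated 50° about Z — lengths, areas and connectivity unchanged). So its area = 660.88 mm². Layer 23 (z = 4.6): the cube is absent (z outside [0, 4]); the r=9.5 sphere at (3, 6.5) contributes a regular 8-gon of circumradius √(9.5²−7.9²) = 5.276 (area = (8/2)·5.276²·sin(360°/8) = 78.74 mm²); the cube at (8, 14.5) is present — its section is the full 22×18.5 rectangle (area 407.00 mm²); Taking the union: the 2 present regions are separate (no shared area or edge), so areas and boundary lengths simply add and each stays a separate island — area = 485.74 mm²; (whole slice rotated 50° about Z — lengths, areas and connectivity unchanged). So its area = 485.74 mm². Layer 59 is larger (660.88 vs 485.74 mm²).

layer 59 (z = 11.8 mm)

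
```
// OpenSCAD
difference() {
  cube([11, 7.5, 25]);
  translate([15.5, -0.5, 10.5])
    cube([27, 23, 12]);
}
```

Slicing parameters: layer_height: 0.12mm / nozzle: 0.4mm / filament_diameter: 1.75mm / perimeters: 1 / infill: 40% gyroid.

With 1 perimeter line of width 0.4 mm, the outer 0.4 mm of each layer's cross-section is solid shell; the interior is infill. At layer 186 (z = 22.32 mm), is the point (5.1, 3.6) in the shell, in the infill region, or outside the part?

infill

At z = 22.32 mm: the cube (footprint 11×7.5) is included at this height; the cube at (15.5, -0.5) is present — its section is the full 27×23 rectangle; Taking the first minus the rest: starting from the 11×7.5 cube, the 27×23 cube at (15.5, -0.5) misses the remaining region (no effect) — 1 connected region. Overall, the cross-section is a single solid region. The nearest boundary edge runs (11.00, 0.00)→(0.00, 0.00); distance from the point to it = 3.60 mm. The point is inside the cross-section and 3.60 mm from the nearest boundary — more than the 0.4 mm shell width (1 × 0.4), so it's in the infill interior.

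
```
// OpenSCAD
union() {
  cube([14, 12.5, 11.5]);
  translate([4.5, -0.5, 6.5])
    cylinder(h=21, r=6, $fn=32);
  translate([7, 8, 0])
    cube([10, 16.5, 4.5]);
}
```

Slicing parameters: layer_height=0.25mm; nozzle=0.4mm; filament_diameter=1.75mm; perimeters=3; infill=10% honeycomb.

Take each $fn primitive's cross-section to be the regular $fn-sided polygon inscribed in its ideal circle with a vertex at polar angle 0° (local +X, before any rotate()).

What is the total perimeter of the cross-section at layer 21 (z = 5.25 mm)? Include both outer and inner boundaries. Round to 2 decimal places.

At z = 5.25 mm: the 14×12.5 cube contributes its full rectangle (perimeter 53.00 mm); the cylinder at (4.5, -0.5) does not reach this height (z outside [6.5, 27.5]); the cube at (7, 8) is not intersected at this z (z outside [0, 4.5]); Combining (union): only the 14×12.5 cube is present, so the union is just that shape — boundary = 53.00 mm. Overall, the cross-section is a single solid region. Total boundary length (outer) = 53.00 mm.

53.00 mm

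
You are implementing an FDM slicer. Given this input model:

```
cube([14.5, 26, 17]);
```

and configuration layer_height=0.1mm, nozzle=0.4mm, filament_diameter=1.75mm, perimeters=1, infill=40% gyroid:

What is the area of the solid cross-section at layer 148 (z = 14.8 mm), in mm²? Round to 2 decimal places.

377.00 mm²

At z = 14.8 mm: the cube is present — its section is the full 14.5×26 rectangle (area 377.00 mm²). Overall, the cross-section is a single solid region. Net area = 377.00 mm².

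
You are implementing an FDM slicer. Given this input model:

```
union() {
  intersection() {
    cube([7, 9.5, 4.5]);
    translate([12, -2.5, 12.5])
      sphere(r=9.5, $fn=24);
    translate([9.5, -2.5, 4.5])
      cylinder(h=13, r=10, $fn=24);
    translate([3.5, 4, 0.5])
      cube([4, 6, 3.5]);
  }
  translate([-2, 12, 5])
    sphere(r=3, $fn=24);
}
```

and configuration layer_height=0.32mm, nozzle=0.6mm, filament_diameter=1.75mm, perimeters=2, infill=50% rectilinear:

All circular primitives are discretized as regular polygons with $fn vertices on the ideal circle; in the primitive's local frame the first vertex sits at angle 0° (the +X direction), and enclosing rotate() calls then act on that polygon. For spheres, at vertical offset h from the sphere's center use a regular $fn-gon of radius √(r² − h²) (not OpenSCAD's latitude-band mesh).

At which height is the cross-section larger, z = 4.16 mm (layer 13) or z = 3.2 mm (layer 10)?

Layer 13 (z = 4.16): the 7×9.5 cube contributes its full rectangle (area 66.50 mm²); the r=9.5 sphere at (12, -2.5) slices to a regular 24-gon of circumradius 4.549 (√(r²−h²) with h=8.34 from center) (area = (24/2)·4.549²·sin(360°/24) = 64.27 mm²); the cylinder at (9.5, -2.5) is absent (z outside [4.5, 17.5]); the cube at (3.5, 4) is absent (z outside [0.5, 4]); After intersecting: at least one operand is absent at this height, so nothing remains; the sphere at (-2, 12): section is a regular 24-gon, circumradius = √(r²−h²) = √(3²−0.84²) = 2.880 (area = (24/2)·2.880²·sin(360°/24) = 25.76 mm²); Merging all regions: only the r=3 sphere at (-2, 12) is present, so the union is just that shape — area = 25.76 mm². So its area = 25.76 mm². Layer 10 (z = 3.2): the cube (footprint 7×9.5) is included at this height (area 66.50 mm²); the r=9.5 sphere at (12, -2.5) slices to a regular 24-gon of circumradius 1.939 (√(r²−h²) with h=9.3 from center) (area = (24/2)·1.939²·sin(360°/24) = 11.68 mm²); the cylinder at (9.5, -2.5) is absent (z outside [4.5, 17.5]); the cube at (3.5, 4) is present — its section is the full 4×6 rectangle (area 24.00 mm²); After intersecting: at least one operand is absent at this height, so nothing remains; the sphere at (-2, 12): section is a regular 24-gon, circumradius = √(r²−h²) = √(3²−1.8²) = 2.400 (area = (24/2)·2.400²·sin(360°/24) = 17.89 mm²); Merging all regions: only the r=3 sphere at (-2, 12) is present, so the union is just that shape — area = 17.89 mm². So its area = 17.89 mm². Layer 13 is larger (25.76 vs 17.89 mm²).

layer 13 (z = 4.16 mm)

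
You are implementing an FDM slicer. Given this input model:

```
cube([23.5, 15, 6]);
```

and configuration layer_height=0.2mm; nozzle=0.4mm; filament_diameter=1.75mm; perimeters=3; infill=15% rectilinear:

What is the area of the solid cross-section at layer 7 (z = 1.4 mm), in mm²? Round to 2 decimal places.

352.50 mm²

At z = 1.4 mm: the 23.5×15 cube contributes its full rectangle (area 352.50 mm²). Overall, the cross-section is a single solid region. Net area = 352.50 mm².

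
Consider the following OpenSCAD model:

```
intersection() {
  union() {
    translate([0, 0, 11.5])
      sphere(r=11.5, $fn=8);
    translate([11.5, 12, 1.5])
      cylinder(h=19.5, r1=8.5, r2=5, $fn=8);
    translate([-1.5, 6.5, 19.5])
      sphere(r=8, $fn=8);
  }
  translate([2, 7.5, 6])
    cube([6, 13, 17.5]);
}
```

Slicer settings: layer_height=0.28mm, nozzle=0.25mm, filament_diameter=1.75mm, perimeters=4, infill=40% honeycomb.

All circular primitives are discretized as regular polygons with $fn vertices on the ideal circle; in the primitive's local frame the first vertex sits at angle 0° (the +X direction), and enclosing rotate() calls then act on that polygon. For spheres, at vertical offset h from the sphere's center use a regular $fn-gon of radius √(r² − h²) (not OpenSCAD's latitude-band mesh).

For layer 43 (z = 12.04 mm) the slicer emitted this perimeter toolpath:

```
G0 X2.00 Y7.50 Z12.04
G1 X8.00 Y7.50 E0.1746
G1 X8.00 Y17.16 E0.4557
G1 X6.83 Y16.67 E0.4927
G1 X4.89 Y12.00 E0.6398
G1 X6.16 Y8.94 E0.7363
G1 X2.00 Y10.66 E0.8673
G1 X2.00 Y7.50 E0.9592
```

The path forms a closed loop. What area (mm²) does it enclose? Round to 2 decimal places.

30.07 mm²

Apply the shoelace formula to the sequence of (X, Y) vertices; enclosed area = 30.07 mm².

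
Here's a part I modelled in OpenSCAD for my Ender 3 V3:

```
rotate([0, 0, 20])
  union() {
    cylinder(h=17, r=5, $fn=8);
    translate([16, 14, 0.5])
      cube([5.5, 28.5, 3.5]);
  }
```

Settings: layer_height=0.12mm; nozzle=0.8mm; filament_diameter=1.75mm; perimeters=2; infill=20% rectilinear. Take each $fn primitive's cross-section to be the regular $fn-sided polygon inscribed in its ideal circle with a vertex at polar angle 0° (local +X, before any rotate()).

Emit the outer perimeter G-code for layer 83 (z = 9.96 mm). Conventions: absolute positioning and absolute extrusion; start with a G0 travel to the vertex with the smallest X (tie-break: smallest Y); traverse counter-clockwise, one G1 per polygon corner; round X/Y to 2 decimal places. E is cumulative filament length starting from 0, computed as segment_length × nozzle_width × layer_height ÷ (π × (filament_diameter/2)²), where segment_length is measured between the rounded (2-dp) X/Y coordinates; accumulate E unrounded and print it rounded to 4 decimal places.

G0 X-4.70 Y-1.71 Z9.96
G1 X-2.11 Y-4.53 E0.1528
G1 X1.71 Y-4.70 E0.3054
G1 X4.53 Y-2.11 E0.4583
G1 X4.70 Y1.71 E0.6109
G1 X2.11 Y4.53 E0.7637
G1 X-1.71 Y4.70 E0.9163
G1 X-4.53 Y2.11 E1.0691
G1 X-4.70 Y-1.71 E1.2217

At z = 9.96 mm: the r=5 cylinder gives a regular 8-gon of circumradius 5 (constant along its height); the cube at (16, 14) does not reach this height (z outside [0.5, 4]); Combining (union): only the r=5 cylinder is present, so the union is just that shape — 1 connected region; (whole slice rotated 20° about Z — lengths, areas and connectivity unchanged). The outline is a single polygon with 8 vertices. Extrusion per mm of travel: 0.8 × 0.12 / (π × 0.875²) = 0.039912. Accumulating E over each segment gives final E = 1.2217.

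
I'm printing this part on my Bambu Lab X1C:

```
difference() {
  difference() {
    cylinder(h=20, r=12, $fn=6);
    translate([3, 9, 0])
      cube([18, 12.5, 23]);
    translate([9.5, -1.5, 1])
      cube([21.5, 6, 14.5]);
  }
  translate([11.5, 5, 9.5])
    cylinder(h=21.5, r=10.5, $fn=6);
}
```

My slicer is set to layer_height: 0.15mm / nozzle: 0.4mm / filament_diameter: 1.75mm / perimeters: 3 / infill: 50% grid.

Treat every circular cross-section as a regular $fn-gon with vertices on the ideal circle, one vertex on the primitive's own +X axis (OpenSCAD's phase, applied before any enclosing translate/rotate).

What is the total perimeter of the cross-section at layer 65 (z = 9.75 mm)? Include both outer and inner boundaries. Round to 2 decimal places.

At z = 9.75 mm: the r=12 cylinder contributes a regular 6-gon of circumradius 12 (perimeter = 2·6·12.000·sin(180°/6) = 72.00 mm); the cube at (3, 9) (footprint 18×12.5) is included at this height (perimeter 61.00 mm); the 21.5×6 cube at (9.5, -1.5) contributes its full rectangle (perimeter 55.00 mm); Subtracting the remaining from the first: starting from the r=12 cylinder, the 18×12.5 cube at (3, 9) partially overlaps it — only the 4.74 mm² overlap (of its 225.00 mm²) is removed, clipping the outline; the 21.5×6 cube at (9.5, -1.5) partially overlaps it — only the 8.51 mm² overlap (of its 129.00 mm²) is removed, clipping the outline — boundary = 73.32 mm; the cylinder at (11.5, 5): section is a regular 6-gon, circumradius r=10.5 (perimeter = 2·6·10.500·sin(180°/6) = 63.00 mm); Taking the first minus the rest: starting from that combined region, the r=10.5 cylinder at (11.5, 5) partially overlaps it — only the 78.80 mm² overlap (of its 286.44 mm²) is removed, clipping the outline — boundary = 72.48 mm. Overall, the cross-section is a single solid region. Total boundary length (outer) = 72.48 mm.

72.48 mm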